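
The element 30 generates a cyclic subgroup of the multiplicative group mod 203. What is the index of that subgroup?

56

By Lagrange's theorem, ord_203(30) divides φ(203) = φ(7·29) = (7−1)·(29−1) = 6·28 = 168 = 2^3 · 3 · 7.
Divisors of 168: 1, 2, 3, 4, 6, 7, 8, 12, 14, 21, 24, 28, 42, 56, 84, 168.
Compute 30^d (mod 203) for the divisors d until we hit 1:
30^1 ≡ 30 (mod 203)
30^2 ≡ 88 (mod 203)
30^3 ≡ 1 (mod 203) ✓
So ord_203(30) = 3, hence |⟨30⟩| = 3.
Index = |(Z/203Z)^×| / |⟨30⟩| = 168 / 3 = 56.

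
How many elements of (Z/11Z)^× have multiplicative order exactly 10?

φ(11) = 11 − 1 = 10 = 2 · 5.
In a cyclic group of order 10, there are φ(d) elements of order d for each divisor d of 10, and zero for non-divisors.
10 = 2 · 5 divides 10, and φ(10) = 4.

4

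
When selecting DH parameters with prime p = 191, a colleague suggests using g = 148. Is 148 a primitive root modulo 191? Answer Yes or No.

Yes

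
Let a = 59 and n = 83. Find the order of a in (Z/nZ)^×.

41

Since 59 ∈ (Z/83Z)^×, its order divides φ(83) = 83 − 1 = 82 = 2 · 41.
Divisors of 82: 1, 2, 41, 82.
Compute 59^d (mod 83) for the divisors d until we hit 1:
59^1 ≡ 59 (mod 83)
59^2 ≡ 78 (mod 83)
59^41 ≡ 1 (mod 83) ✓
Therefore the multiplicative order of 59 modulo 83 is 41.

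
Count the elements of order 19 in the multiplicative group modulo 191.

18

φ(191) = 191 − 1 = 190 = 2 · 5 · 19.
Since (Z/191Z)^× is cyclic of order 190, the number of elements of order d is φ(d) when d | 190 and 0 otherwise.
19 | 190, and φ(19) = 19 − 1 = 18.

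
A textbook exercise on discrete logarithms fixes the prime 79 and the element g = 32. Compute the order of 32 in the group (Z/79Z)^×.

39

By Lagrange's theorem, ord_79(32) divides φ(79) = 79 − 1 = 78 = 2 · 3 · 13.
Divisors of 78: 1, 2, 3, 6, 13, 26, 39, 78.
Evaluate successive powers at the divisors of 78:
32^1 ≡ 32 (mod 79)
32^2 ≡ 76 (mod 79)
32^3 ≡ 62 (mod 79)
32^6 ≡ 52 (mod 79)
32^13 ≡ 23 (mod 79)
32^26 ≡ 55 (mod 79)
32^39 ≡ 1 (mod 79) ✓
Hence ord(32) = 39.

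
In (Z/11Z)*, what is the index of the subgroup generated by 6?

Since 6 ∈ (Z/11Z)^×, its order divides φ(11) = 11 − 1 = 10 = 2 · 5.
Divisors of 10: 1, 2, 5, 10.
Compute 6^d (mod 11) for the divisors d until we hit 1:
6^1 ≡ 6
6^2 ≡ 3
6^5 ≡ 10
6^10 ≡ 1
The order of 6 is 10, so the subgroup it generates has 10 elements.
The index is φ(11) / ord(6) = 10 / 10 = 1.

1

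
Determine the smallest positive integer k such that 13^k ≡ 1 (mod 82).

40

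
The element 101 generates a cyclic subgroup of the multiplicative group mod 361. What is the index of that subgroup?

By Lagrange's theorem, ord_361(101) divides φ(361) = φ(19^2) = 19·(19−1) = 342 = 2 · 3^2 · 19.
Divisors of 342: 1, 2, 3, 6, 9, 18, 19, 38, 57, 114, 171, 342.
Check 101^d mod 361 for each divisor in increasing order:
101^1 ≡ 101 (mod 361)
101^2 ≡ 93 (mod 361)
101^3 ≡ 7 (mod 361)
101^6 ≡ 49 (mod 361)
101^9 ≡ 343 (mod 361)
101^18 ≡ 324 (mod 361)
101^19 ≡ 234 (mod 361)
101^38 ≡ 245 (mod 361)
101^57 ≡ 292 (mod 361)
101^114 ≡ 68 (mod 361)
101^171 ≡ 1 (mod 361) ✓
The order of 101 is 171, so the subgroup it generates has 171 elements.
The index is φ(361) / ord(101) = 342 / 171 = 2.

2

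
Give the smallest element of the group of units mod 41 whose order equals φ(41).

6

φ(41) = 41 − 1 = 40 = 2^3 · 5.
g is a primitive root iff g^(40/q) ≢ 1 (mod 41) for each prime q ∈ {2, 5}.
g = 2: 2^20 ≡ 1 — hits 1, so not a primitive root.
g = 3: 3^20 ≡ 40; 3^8 ≡ 1 — hits 1, so not a primitive root.
g = 4: 4^20 ≡ 1 — hits 1, so not a primitive root.
g = 5: 5^20 ≡ 1 — hits 1, so not a primitive root.
g = 6: 6^20 ≡ 40; 6^8 ≡ 10 — none is 1, so 6 is a primitive root.
So 6 is the smallest generator of (Z/41Z)^×.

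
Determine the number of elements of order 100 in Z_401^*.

φ(401) = 401 − 1 = 400 = 2^4 · 5^2.
Since (Z/401Z)^× is cyclic of order 400, the number of elements of order d is φ(d) when d | 400 and 0 otherwise.
100 = 2^2 · 5^2 divides 400, and φ(100) = 40.

40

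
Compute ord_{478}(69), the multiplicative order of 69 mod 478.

238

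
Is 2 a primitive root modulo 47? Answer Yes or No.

φ(47) = 47 − 1 = 46 = 2 · 23.
Test 2^(46/q) mod 47 for each prime factor q of 46:
2^23 ≡ 1 (mod 47)  [q = 2: ≡ 1 ✗]
2^2 ≡ 4 (mod 47)  [q = 23: ≢ 1 ✓]
Since 2^23 ≡ 1, the order of 2 divides 23 < 46, so 2 is not a primitive root.

No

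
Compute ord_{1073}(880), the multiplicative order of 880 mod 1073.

84

By Lagrange's theorem, ord_1073(880) divides φ(1073) = φ(29·37) = (29−1)·(37−1) = 28·36 = 1008 = 2^4 · 3^2 · 7.
Divisors of 1008: 1, 2, 3, 4, 6, 7, 8, 9, 12, 14, 16, 18, 21, 24, 28, 36, 42, 48, 56, 63, 72, 84, 112, 126, 144, 168, 252, 336, 504, 1008.
Test each divisor d:
880^1 ≡ 880 (mod 1073)
880^2 ≡ 767 (mod 1073)
880^3 ≡ 43 (mod 1073)
880^4 ≡ 285 (mod 1073)
880^6 ≡ 776 (mod 1073)
880^7 ≡ 452 (mod 1073)
880^8 ≡ 750 (mod 1073)
880^9 ≡ 105 (mod 1073)
880^12 ≡ 223 (mod 1073)
880^14 ≡ 434 (mod 1073)
880^16 ≡ 248 (mod 1073)
880^18 ≡ 295 (mod 1073)
880^21 ≡ 882 (mod 1073)
880^24 ≡ 371 (mod 1073)
880^28 ≡ 581 (mod 1073)
880^36 ≡ 112 (mod 1073)
880^42 ≡ 1072 (mod 1073)
880^48 ≡ 297 (mod 1073)
880^56 ≡ 639 (mod 1073)
880^63 ≡ 191 (mod 1073)
880^72 ≡ 741 (mod 1073)
880^84 ≡ 1 (mod 1073) ✓
Hence ord(880) = 84.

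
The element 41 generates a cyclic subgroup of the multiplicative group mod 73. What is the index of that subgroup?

Since 41 ∈ (Z/73Z)^×, its order divides φ(73) = 73 − 1 = 72 = 2^3 · 3^2.
Divisors of 72: 1, 2, 3, 4, 6, 8, 9, 12, 18, 24, 36, 72.
Test each divisor d:
41^1 ≡ 41 (mod 73)
41^2 ≡ 2 (mod 73)
41^3 ≡ 9 (mod 73)
41^4 ≡ 4 (mod 73)
41^6 ≡ 8 (mod 73)
41^8 ≡ 16 (mod 73)
41^9 ≡ 72 (mod 73)
41^12 ≡ 64 (mod 73)
41^18 ≡ 1 (mod 73) ✓
The order of 41 is 18, so the subgroup it generates has 18 elements.
[(Z/73Z)^× : ⟨41⟩] = 72/18 = 4.

4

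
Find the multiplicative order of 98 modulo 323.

36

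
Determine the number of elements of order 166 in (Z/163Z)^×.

0

φ(163) = 163 − 1 = 162 = 2 · 3^4.
Since (Z/163Z)^× is cyclic of order 162, the number of elements of order d is φ(d) when d | 162 and 0 otherwise.
166 does not divide 162, so no element of (Z/163Z)^× has order 166.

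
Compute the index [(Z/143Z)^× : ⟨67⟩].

10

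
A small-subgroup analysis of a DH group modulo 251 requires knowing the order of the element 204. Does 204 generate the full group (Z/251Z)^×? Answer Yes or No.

No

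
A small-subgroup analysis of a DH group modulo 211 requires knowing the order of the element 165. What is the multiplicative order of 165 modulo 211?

210

By Lagrange's theorem, ord_211(165) divides φ(211) = 211 − 1 = 210 = 2 · 3 · 5 · 7.
Divisors of 210: 1, 2, 3, 5, 6, 7, 10, 14, 15, 21, 30, 35, 42, 70, 105, 210.
Evaluate successive powers at the divisors of 210:
165^1 ≡ 165 (mod 211)
165^2 ≡ 6 (mod 211)
165^3 ≡ 146 (mod 211)
165^5 ≡ 32 (mod 211)
165^6 ≡ 5 (mod 211)
165^7 ≡ 192 (mod 211)
165^10 ≡ 180 (mod 211)
165^14 ≡ 150 (mod 211)
165^15 ≡ 63 (mod 211)
165^21 ≡ 104 (mod 211)
165^30 ≡ 171 (mod 211)
165^35 ≡ 197 (mod 211)
165^42 ≡ 55 (mod 211)
165^70 ≡ 196 (mod 211)
165^105 ≡ 210 (mod 211)
165^210 ≡ 1 (mod 211) ✓
Hence ord(165) = 210.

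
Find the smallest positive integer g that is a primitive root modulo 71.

7

φ(71) = 71 − 1 = 70 = 2 · 5 · 7.
Test candidates g = 2, 3, … against the prime factors q ∈ {2, 5, 7} of φ(71): g is a generator iff g^(70/q) ≢ 1 for every such q.
g = 2: 2^35 ≡ 1 — hits 1, so not a primitive root.
g = 3: 3^35 ≡ 1 — hits 1, so not a primitive root.
g = 4: 4^35 ≡ 1 — hits 1, so not a primitive root.
g = 5: 5^35 ≡ 1 — hits 1, so not a primitive root.
g = 6: 6^35 ≡ 1 — hits 1, so not a primitive root.
g = 7: 7^35 ≡ 70; 7^14 ≡ 54; 7^10 ≡ 45 — none is 1, so 7 is a primitive root.
The smallest primitive root modulo 71 is 7.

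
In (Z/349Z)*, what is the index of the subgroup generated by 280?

12

ord(280) | φ(349) = 349 − 1 = 348 = 2^2 · 3 · 29.
Divisors of 348: 1, 2, 3, 4, 6, 12, 29, 58, 87, 116, 174, 348.
Test each divisor d:
280^1 ≡ 280
280^2 ≡ 224
280^3 ≡ 249
280^4 ≡ 269
280^6 ≡ 228
280^12 ≡ 332
280^29 ≡ 1
So ord_349(280) = 29, hence |⟨280⟩| = 29.
Index = |(Z/349Z)^×| / |⟨280⟩| = 348 / 29 = 12.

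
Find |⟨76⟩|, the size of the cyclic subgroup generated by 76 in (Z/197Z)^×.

ord(76) | φ(197) = 197 − 1 = 196 = 2^2 · 7^2.
Divisors of 196: 1, 2, 4, 7, 14, 28, 49, 98, 196.
Check 76^d mod 197 for each divisor in increasing order:
76^1 ≡ 76 (mod 197)
76^2 ≡ 63 (mod 197)
76^4 ≡ 29 (mod 197)
76^7 ≡ 164 (mod 197)
76^14 ≡ 104 (mod 197)
76^28 ≡ 178 (mod 197)
76^49 ≡ 1 (mod 197) ✓
Therefore the multiplicative order of 76 modulo 197 is 49.

49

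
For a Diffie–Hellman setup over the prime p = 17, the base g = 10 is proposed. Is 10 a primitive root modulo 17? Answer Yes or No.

φ(17) = 17 − 1 = 16 = 2^4.
10 is a primitive root mod 17 iff 10^(φ(17)/q) ≢ 1 for every prime q | φ(17), i.e. q ∈ {2}.
10^8 ≡ 16 (mod 17)  [q = 2: ≢ 1 ✓]
All checks pass, so 10 has order 16 and is a primitive root modulo 17.

Yes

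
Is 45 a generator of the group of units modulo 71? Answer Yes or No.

No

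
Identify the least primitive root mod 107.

φ(107) = 107 − 1 = 106 = 2 · 53.
Test candidates g = 2, 3, … against the prime factors q ∈ {2, 53} of φ(107): g is a generator iff g^(106/q) ≢ 1 for every such q.
g = 2: 2^53 ≡ 106; 2^2 ≡ 4 — none is 1, so 2 is a primitive root.
Hence the least primitive root of 107 is 2.

2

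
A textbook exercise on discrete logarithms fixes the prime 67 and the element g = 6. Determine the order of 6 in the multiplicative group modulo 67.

The order of 6 must divide φ(67) = 67 − 1 = 66 = 2 · 3 · 11.
Divisors of 66: 1, 2, 3, 6, 11, 22, 33, 66.
Evaluate successive powers at the divisors of 66:
6^1 ≡ 6
6^2 ≡ 36
6^3 ≡ 15
6^6 ≡ 24
6^11 ≡ 29
6^22 ≡ 37
6^33 ≡ 1
Therefore the multiplicative order of 6 modulo 67 is 33.

33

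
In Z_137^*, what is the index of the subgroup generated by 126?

ord(126) | φ(137) = 137 − 1 = 136 = 2^3 · 17.
Divisors of 136: 1, 2, 4, 8, 17, 34, 68, 136.
Test each divisor d:
126^1 ≡ 126
126^2 ≡ 121
126^4 ≡ 119
126^8 ≡ 50
126^17 ≡ 37
126^34 ≡ 136
126^68 ≡ 1
So ord_137(126) = 68, hence |⟨126⟩| = 68.
[(Z/137Z)^× : ⟨126⟩] = 136/68 = 2.

2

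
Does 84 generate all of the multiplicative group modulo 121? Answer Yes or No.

φ(121) = φ(11^2) = 11·(11−1) = 110 = 2 · 5 · 11.
Test 84^(110/q) mod 121 for each prime factor q of 110:
84^55 ≡ 120 (mod 121)  [q = 2: ≢ 1 ✓]
84^22 ≡ 27 (mod 121)  [q = 5: ≢ 1 ✓]
84^10 ≡ 12 (mod 121)  [q = 11: ≢ 1 ✓]
Every test exponent gives a nontrivial residue, hence 84 generates the full group.

Yes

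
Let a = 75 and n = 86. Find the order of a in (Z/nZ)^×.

By Lagrange's theorem, ord_86(75) divides φ(86) = φ(2)·φ(43) = 1·42 = 42 = 2 · 3 · 7.
Divisors of 42: 1, 2, 3, 6, 7, 14, 21, 42.
Test each divisor d:
75^1 ≡ 75 (mod 86)
75^2 ≡ 35 (mod 86)
75^3 ≡ 45 (mod 86)
75^6 ≡ 47 (mod 86)
75^7 ≡ 85 (mod 86)
75^14 ≡ 1 (mod 86) ✓
Hence ord(75) = 14.

14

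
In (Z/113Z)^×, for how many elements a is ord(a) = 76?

0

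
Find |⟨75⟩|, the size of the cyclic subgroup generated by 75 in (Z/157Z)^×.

13

The order of 75 must divide φ(157) = 157 − 1 = 156 = 2^2 · 3 · 13.
Divisors of 156: 1, 2, 3, 4, 6, 12, 13, 26, 39, 52, 78, 156.
Compute 75^d (mod 157) for the divisors d until we hit 1:
75^1 ≡ 75
75^2 ≡ 130
75^3 ≡ 16
75^4 ≡ 101
75^6 ≡ 99
75^12 ≡ 67
75^13 ≡ 1
So ord_157(75) = 13.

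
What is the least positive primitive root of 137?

φ(137) = 137 − 1 = 136 = 2^3 · 17.
g is a primitive root iff g^(136/q) ≢ 1 (mod 137) for each prime q ∈ {2, 17}.
g = 2: 2^68 ≡ 1 — hits 1, so not a primitive root.
g = 3: 3^68 ≡ 136; 3^8 ≡ 122 — none is 1, so 3 is a primitive root.
So 3 is the smallest generator of (Z/137Z)^×.

3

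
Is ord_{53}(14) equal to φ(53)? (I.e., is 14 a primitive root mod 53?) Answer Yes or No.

Yes

φ(53) = 53 − 1 = 52 = 2^2 · 13.
An element g generates (Z/53Z)^× iff g^(52/q) ≢ 1 (mod 53) for each prime q ∈ {2, 13}.
14^26 ≡ 52 (mod 53)  [q = 2: ≢ 1 ✓]
14^4 ≡ 44 (mod 53)  [q = 13: ≢ 1 ✓]
All checks pass, so 14 has order 52 and is a primitive root modulo 53.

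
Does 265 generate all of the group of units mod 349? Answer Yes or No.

φ(349) = 349 − 1 = 348 = 2^2 · 3 · 29.
An element g generates (Z/349Z)^× iff g^(348/q) ≢ 1 (mod 349) for each prime q ∈ {2, 3, 29}.
265^174 ≡ 348 (mod 349)  [q = 2: ≢ 1 ✓]
265^116 ≡ 122 (mod 349)  [q = 3: ≢ 1 ✓]
265^12 ≡ 168 (mod 349)  [q = 29: ≢ 1 ✓]
All checks pass, so 265 has order 348 and is a primitive root modulo 349.

Yes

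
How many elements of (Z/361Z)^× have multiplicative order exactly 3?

2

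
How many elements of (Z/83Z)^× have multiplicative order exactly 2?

1

φ(83) = 83 − 1 = 82 = 2 · 41.
In a cyclic group of order 82, there are φ(d) elements of order d for each divisor d of 82, and zero for non-divisors.
2 | 82, and φ(2) = 2 − 1 = 1.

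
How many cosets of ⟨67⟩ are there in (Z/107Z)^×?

1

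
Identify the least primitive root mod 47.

5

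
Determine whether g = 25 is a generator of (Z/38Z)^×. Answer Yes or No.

φ(38) = φ(2)·φ(19) = 1·18 = 18 = 2 · 3^2.
25 is a primitive root mod 38 iff 25^(φ(38)/q) ≢ 1 for every prime q | φ(38), i.e. q ∈ {2, 3}.
25^9 ≡ 1 (mod 38)  [q = 2: ≡ 1 ✗]
25^6 ≡ 11 (mod 38)  [q = 3: ≢ 1 ✓]
25^9 ≡ 1 shows ord(25) | 9, strictly less than φ(38); not a primitive root.

No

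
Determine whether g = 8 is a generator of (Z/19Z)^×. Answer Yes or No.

No

φ(19) = 19 − 1 = 18 = 2 · 3^2.
8 is a primitive root mod 19 iff 8^(φ(19)/q) ≢ 1 for every prime q | φ(19), i.e. q ∈ {2, 3}.
8^9 ≡ 18 (mod 19)  [q = 2: ≢ 1 ✓]
8^6 ≡ 1 (mod 19)  [q = 3: ≡ 1 ✗]
Since 8^6 ≡ 1, the order of 8 divides 6 < 18, so 8 is not a primitive root.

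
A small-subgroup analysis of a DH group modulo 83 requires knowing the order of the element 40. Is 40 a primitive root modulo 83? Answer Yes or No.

No

φ(83) = 83 − 1 = 82 = 2 · 41.
40 is a primitive root mod 83 iff 40^(φ(83)/q) ≢ 1 for every prime q | φ(83), i.e. q ∈ {2, 41}.
40^41 ≡ 1 (mod 83)  [q = 2: ≡ 1 ✗]
40^2 ≡ 23 (mod 83)  [q = 41: ≢ 1 ✓]
40^41 ≡ 1 shows ord(40) | 41, strictly less than φ(83); not a primitive root.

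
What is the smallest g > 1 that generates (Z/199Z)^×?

3

φ(199) = 199 − 1 = 198 = 2 · 3^2 · 11.
Test candidates g = 2, 3, … against the prime factors q ∈ {2, 3, 11} of φ(199): g is a generator iff g^(198/q) ≢ 1 for every such q.
g = 2: 2^99 ≡ 1 — hits 1, so not a primitive root.
g = 3: 3^99 ≡ 198; 3^66 ≡ 106; 3^18 ≡ 125 — none is 1, so 3 is a primitive root.
The smallest primitive root modulo 199 is 3.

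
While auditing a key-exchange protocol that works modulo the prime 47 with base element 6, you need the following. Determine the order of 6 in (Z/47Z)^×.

The order of 6 must divide φ(47) = 47 − 1 = 46 = 2 · 23.
Divisors of 46: 1, 2, 23, 46.
Compute 6^d (mod 47) for the divisors d until we hit 1:
6^1 ≡ 6
6^2 ≡ 36
6^23 ≡ 1
Therefore the multiplicative order of 6 modulo 47 is 23.

23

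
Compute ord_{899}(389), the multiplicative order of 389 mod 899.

By Lagrange's theorem, ord_899(389) divides φ(899) = φ(29·31) = (29−1)·(31−1) = 28·30 = 840 = 2^3 · 3 · 5 · 7.
Divisors of 840: 1, 2, 3, 4, 5, 6, 7, 8, 10, 12, 14, 15, 20, 21, 24, 28, 30, 35, 40, 42, 56, 60, 70, 84, 105, 120, 140, 168, 210, 280, 420, 840.
Evaluate successive powers at the divisors of 840:
389^1 ≡ 389 (mod 899)
389^2 ≡ 289 (mod 899)
389^3 ≡ 46 (mod 899)
389^4 ≡ 813 (mod 899)
389^5 ≡ 708 (mod 899)
389^6 ≡ 318 (mod 899)
389^7 ≡ 539 (mod 899)
389^8 ≡ 204 (mod 899)
389^10 ≡ 521 (mod 899)
389^12 ≡ 436 (mod 899)
389^14 ≡ 144 (mod 899)
389^15 ≡ 278 (mod 899)
389^20 ≡ 842 (mod 899)
389^21 ≡ 302 (mod 899)
389^24 ≡ 407 (mod 899)
389^28 ≡ 59 (mod 899)
389^30 ≡ 869 (mod 899)
389^35 ≡ 336 (mod 899)
389^40 ≡ 552 (mod 899)
389^42 ≡ 405 (mod 899)
389^56 ≡ 784 (mod 899)
389^60 ≡ 1 (mod 899) ✓
The smallest such exponent is 60, so the order of 389 is 60.

60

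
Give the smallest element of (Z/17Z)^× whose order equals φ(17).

φ(17) = 17 − 1 = 16 = 2^4.
Test candidates g = 2, 3, … against the prime factors q ∈ {2} of φ(17): g is a generator iff g^(16/q) ≢ 1 for every such q.
g = 2: 2^8 ≡ 1 — hits 1, so not a primitive root.
g = 3: 3^8 ≡ 16 — none is 1, so 3 is a primitive root.
So 3 is the smallest generator of (Z/17Z)^×.

3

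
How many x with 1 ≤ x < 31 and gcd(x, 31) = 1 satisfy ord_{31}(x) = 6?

φ(31) = 31 − 1 = 30 = 2 · 3 · 5.
In a cyclic group of order 30, there are φ(d) elements of order d for each divisor d of 30, and zero for non-divisors.
6 = 2 · 3 divides 30, and φ(6) = 2.

2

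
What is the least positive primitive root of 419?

2

φ(419) = 419 − 1 = 418 = 2 · 11 · 19.
g is a primitive root iff g^(418/q) ≢ 1 (mod 419) for each prime q ∈ {2, 11, 19}.
g = 2: 2^209 ≡ 418; 2^38 ≡ 334; 2^22 ≡ 114 — none is 1, so 2 is a primitive root.
The smallest primitive root modulo 419 is 2.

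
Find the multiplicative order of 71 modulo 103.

Since 71 ∈ (Z/103Z)^×, its order divides φ(103) = 103 − 1 = 102 = 2 · 3 · 17.
Divisors of 102: 1, 2, 3, 6, 17, 34, 51, 102.
Compute 71^d (mod 103) for the divisors d until we hit 1:
71^1 ≡ 71 (mod 103)
71^2 ≡ 97 (mod 103)
71^3 ≡ 89 (mod 103)
71^6 ≡ 93 (mod 103)
71^17 ≡ 57 (mod 103)
71^34 ≡ 56 (mod 103)
71^51 ≡ 102 (mod 103)
71^102 ≡ 1 (mod 103) ✓
Hence ord(71) = 102.

102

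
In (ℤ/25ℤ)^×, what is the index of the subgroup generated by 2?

1

The order of 2 must divide φ(25) = φ(5^2) = 5·(5−1) = 20 = 2^2 · 5.
Divisors of 20: 1, 2, 4, 5, 10, 20.
Evaluate successive powers at the divisors of 20:
2^1 ≡ 2 (mod 25)
2^2 ≡ 4 (mod 25)
2^4 ≡ 16 (mod 25)
2^5 ≡ 7 (mod 25)
2^10 ≡ 24 (mod 25)
2^20 ≡ 1 (mod 25) ✓
Thus |⟨2⟩| = ord(2) = 20.
The index is φ(25) / ord(2) = 20 / 20 = 1.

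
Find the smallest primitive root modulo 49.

φ(49) = φ(7^2) = 7·(7−1) = 42 = 2 · 3 · 7.
Test candidates g = 2, 3, … against the prime factors q ∈ {2, 3, 7} of φ(49): g is a generator iff g^(42/q) ≢ 1 for every such q.
g = 2: 2^21 ≡ 1 — hits 1, so not a primitive root.
g = 3: 3^21 ≡ 48; 3^14 ≡ 30; 3^6 ≡ 43 — none is 1, so 3 is a primitive root.
So 3 is the smallest generator of (Z/49Z)^×.

3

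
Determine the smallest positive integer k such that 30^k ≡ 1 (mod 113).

7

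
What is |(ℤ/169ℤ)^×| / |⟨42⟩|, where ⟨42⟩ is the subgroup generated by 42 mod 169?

4

By Lagrange's theorem, ord_169(42) divides φ(169) = φ(13^2) = 13·(13−1) = 156 = 2^2 · 3 · 13.
Divisors of 156: 1, 2, 3, 4, 6, 12, 13, 26, 39, 52, 78, 156.
Evaluate successive powers at the divisors of 156:
42^1 ≡ 42
42^2 ≡ 74
42^3 ≡ 66
42^4 ≡ 68
42^6 ≡ 131
42^12 ≡ 92
42^13 ≡ 146
42^26 ≡ 22
42^39 ≡ 1
Thus |⟨42⟩| = ord(42) = 39.
Index = |(Z/169Z)^×| / |⟨42⟩| = 156 / 39 = 4.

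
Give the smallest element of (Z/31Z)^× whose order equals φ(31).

φ(31) = 31 − 1 = 30 = 2 · 3 · 5.
g is a primitive root iff g^(30/q) ≢ 1 (mod 31) for each prime q ∈ {2, 3, 5}.
g = 2: 2^15 ≡ 1 — hits 1, so not a primitive root.
g = 3: 3^15 ≡ 30; 3^10 ≡ 25; 3^6 ≡ 16 — none is 1, so 3 is a primitive root.
So 3 is the smallest generator of (Z/31Z)^×.

3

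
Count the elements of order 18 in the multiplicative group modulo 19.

6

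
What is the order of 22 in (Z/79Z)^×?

13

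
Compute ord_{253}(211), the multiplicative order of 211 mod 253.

110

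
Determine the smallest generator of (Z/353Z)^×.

3

φ(353) = 353 − 1 = 352 = 2^5 · 11.
Test candidates g = 2, 3, … against the prime factors q ∈ {2, 11} of φ(353): g is a generator iff g^(352/q) ≢ 1 for every such q.
g = 2: 2^176 ≡ 1 — hits 1, so not a primitive root.
g = 3: 3^176 ≡ 352; 3^32 ≡ 140 — none is 1, so 3 is a primitive root.
The smallest primitive root modulo 353 is 3.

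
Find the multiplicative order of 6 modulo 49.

14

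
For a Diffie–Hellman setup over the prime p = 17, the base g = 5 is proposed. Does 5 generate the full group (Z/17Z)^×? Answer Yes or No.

Yes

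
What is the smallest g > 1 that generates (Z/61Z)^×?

2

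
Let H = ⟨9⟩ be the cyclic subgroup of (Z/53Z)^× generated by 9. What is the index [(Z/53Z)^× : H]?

ord(9) | φ(53) = 53 − 1 = 52 = 2^2 · 13.
Divisors of 52: 1, 2, 4, 13, 26, 52.
Compute 9^d (mod 53) for the divisors d until we hit 1:
9^1 ≡ 9 (mod 53)
9^2 ≡ 28 (mod 53)
9^4 ≡ 42 (mod 53)
9^13 ≡ 52 (mod 53)
9^26 ≡ 1 (mod 53) ✓
So ord_53(9) = 26, hence |⟨9⟩| = 26.
The index is φ(53) / ord(9) = 52 / 26 = 2.

2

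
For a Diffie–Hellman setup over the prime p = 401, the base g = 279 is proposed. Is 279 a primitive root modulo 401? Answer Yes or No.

φ(401) = 401 − 1 = 400 = 2^4 · 5^2.
Test 279^(400/q) mod 401 for each prime factor q of 400:
279^200 ≡ 400 (mod 401)  [q = 2: ≢ 1 ✓]
279^80 ≡ 39 (mod 401)  [q = 5: ≢ 1 ✓]
All checks pass, so 279 has order 400 and is a primitive root modulo 401.

Yes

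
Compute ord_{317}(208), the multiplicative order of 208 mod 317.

316

By Lagrange's theorem, ord_317(208) divides φ(317) = 317 − 1 = 316 = 2^2 · 79.
Divisors of 316: 1, 2, 4, 79, 158, 316.
Evaluate successive powers at the divisors of 316:
208^1 ≡ 208 (mod 317)
208^2 ≡ 152 (mod 317)
208^4 ≡ 280 (mod 317)
208^79 ≡ 203 (mod 317)
208^158 ≡ 316 (mod 317)
208^316 ≡ 1 (mod 317) ✓
So ord_317(208) = 316.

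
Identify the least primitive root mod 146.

5

φ(146) = φ(2)·φ(73) = 1·72 = 72 = 2^3 · 3^2.
g is a primitive root iff g^(72/q) ≢ 1 (mod 146) for each prime q ∈ {2, 3}.
g = 2: gcd(2, 146) = 2 > 1, not a unit — skip.
g = 3: 3^36 ≡ 1 — hits 1, so not a primitive root.
g = 4: gcd(4, 146) = 2 > 1, not a unit — skip.
g = 5: 5^36 ≡ 145; 5^24 ≡ 81 — none is 1, so 5 is a primitive root.
The smallest primitive root modulo 146 is 5.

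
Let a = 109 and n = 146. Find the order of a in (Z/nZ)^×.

Since 109 ∈ (Z/146Z)^×, its order divides φ(146) = φ(2)·φ(73) = 1·72 = 72 = 2^3 · 3^2.
Divisors of 72: 1, 2, 3, 4, 6, 8, 9, 12, 18, 24, 36, 72.
Test each divisor d:
109^1 ≡ 109
109^2 ≡ 55
109^3 ≡ 9
109^4 ≡ 105
109^6 ≡ 81
109^8 ≡ 75
109^9 ≡ 145
109^12 ≡ 137
109^18 ≡ 1
So ord_146(109) = 18.

18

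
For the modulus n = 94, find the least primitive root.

φ(94) = φ(2)·φ(47) = 1·46 = 46 = 2 · 23.
g is a primitive root iff g^(46/q) ≢ 1 (mod 94) for each prime q ∈ {2, 23}.
g = 2: gcd(2, 94) = 2 > 1, not a unit — skip.
g = 3: 3^23 ≡ 1 — hits 1, so not a primitive root.
g = 4: gcd(4, 94) = 2 > 1, not a unit — skip.
g = 5: 5^23 ≡ 93; 5^2 ≡ 25 — none is 1, so 5 is a primitive root.
The smallest primitive root modulo 94 is 5.

5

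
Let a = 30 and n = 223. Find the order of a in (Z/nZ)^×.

By Lagrange's theorem, ord_223(30) divides φ(223) = 223 − 1 = 222 = 2 · 3 · 37.
Divisors of 222: 1, 2, 3, 6, 37, 74, 111, 222.
Compute 30^d (mod 223) for the divisors d until we hit 1:
30^1 ≡ 30 (mod 223)
30^2 ≡ 8 (mod 223)
30^3 ≡ 17 (mod 223)
30^6 ≡ 66 (mod 223)
30^37 ≡ 1 (mod 223) ✓
Therefore the multiplicative order of 30 modulo 223 is 37.

37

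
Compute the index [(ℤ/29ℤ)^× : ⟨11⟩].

1

Since 11 ∈ (Z/29Z)^×, its order divides φ(29) = 29 − 1 = 28 = 2^2 · 7.
Divisors of 28: 1, 2, 4, 7, 14, 28.
Check 11^d mod 29 for each divisor in increasing order:
11^1 ≡ 11 (mod 29)
11^2 ≡ 5 (mod 29)
11^4 ≡ 25 (mod 29)
11^7 ≡ 12 (mod 29)
11^14 ≡ 28 (mod 29)
11^28 ≡ 1 (mod 29) ✓
Thus |⟨11⟩| = ord(11) = 28.
Index = |(Z/29Z)^×| / |⟨11⟩| = 28 / 28 = 1.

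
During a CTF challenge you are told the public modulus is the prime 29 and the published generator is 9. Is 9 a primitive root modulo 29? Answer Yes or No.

φ(29) = 29 − 1 = 28 = 2^2 · 7.
9 is a primitive root mod 29 iff 9^(φ(29)/q) ≢ 1 for every prime q | φ(29), i.e. q ∈ {2, 7}.
9^14 ≡ 1 (mod 29)  [q = 2: ≡ 1 ✗]
9^4 ≡ 7 (mod 29)  [q = 7: ≢ 1 ✓]
Since 9^14 ≡ 1, the order of 9 divides 14 < 28, so 9 is not a primitive root.

No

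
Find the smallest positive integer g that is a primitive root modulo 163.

φ(163) = 163 − 1 = 162 = 2 · 3^4.
g is a primitive root iff g^(162/q) ≢ 1 (mod 163) for each prime q ∈ {2, 3}.
g = 2: 2^81 ≡ 162; 2^54 ≡ 104 — none is 1, so 2 is a primitive root.
So 2 is the smallest generator of (Z/163Z)^×.

2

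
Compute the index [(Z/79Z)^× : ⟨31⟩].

2

Since 31 ∈ (Z/79Z)^×, its order divides φ(79) = 79 − 1 = 78 = 2 · 3 · 13.
Divisors of 78: 1, 2, 3, 6, 13, 26, 39, 78.
Compute 31^d (mod 79) for the divisors d until we hit 1:
31^1 ≡ 31
31^2 ≡ 13
31^3 ≡ 8
31^6 ≡ 64
31^13 ≡ 23
31^26 ≡ 55
31^39 ≡ 1
Thus |⟨31⟩| = ord(31) = 39.
The index is φ(79) / ord(31) = 78 / 39 = 2.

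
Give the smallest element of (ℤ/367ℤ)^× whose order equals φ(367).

φ(367) = 367 − 1 = 366 = 2 · 3 · 61.
Test candidates g = 2, 3, … against the prime factors q ∈ {2, 3, 61} of φ(367): g is a generator iff g^(366/q) ≢ 1 for every such q.
g = 2: 2^183 ≡ 1 — hits 1, so not a primitive root.
g = 3: 3^183 ≡ 366; 3^122 ≡ 1 — hits 1, so not a primitive root.
g = 4: 4^183 ≡ 1 — hits 1, so not a primitive root.
g = 5: 5^183 ≡ 366; 5^122 ≡ 1 — hits 1, so not a primitive root.
g = 6: 6^183 ≡ 366; 6^122 ≡ 283; 6^6 ≡ 47 — none is 1, so 6 is a primitive root.
Hence the least primitive root of 367 is 6.

6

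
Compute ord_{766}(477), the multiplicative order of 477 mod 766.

382

By Lagrange's theorem, ord_766(477) divides φ(766) = φ(2)·φ(383) = 1·382 = 382 = 2 · 191.
Divisors of 382: 1, 2, 191, 382.
Check 477^d mod 766 for each divisor in increasing order:
477^1 ≡ 477
477^2 ≡ 27
477^191 ≡ 765
477^382 ≡ 1
The smallest such exponent is 382, so the order of 477 is 382.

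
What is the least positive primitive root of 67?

2

φ(67) = 67 − 1 = 66 = 2 · 3 · 11.
g is a primitive root iff g^(66/q) ≢ 1 (mod 67) for each prime q ∈ {2, 3, 11}.
g = 2: 2^33 ≡ 66; 2^22 ≡ 37; 2^6 ≡ 64 — none is 1, so 2 is a primitive root.
Hence the least primitive root of 67 is 2.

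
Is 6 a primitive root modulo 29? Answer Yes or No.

No

φ(29) = 29 − 1 = 28 = 2^2 · 7.
6 is a primitive root mod 29 iff 6^(φ(29)/q) ≢ 1 for every prime q | φ(29), i.e. q ∈ {2, 7}.
6^14 ≡ 1 (mod 29)  [q = 2: ≡ 1 ✗]
6^4 ≡ 20 (mod 29)  [q = 7: ≢ 1 ✓]
Since 6^14 ≡ 1, the order of 6 divides 14 < 28, so 6 is not a primitive root.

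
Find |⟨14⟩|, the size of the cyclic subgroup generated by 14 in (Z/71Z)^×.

10

Since 14 ∈ (Z/71Z)^×, its order divides φ(71) = 71 − 1 = 70 = 2 · 5 · 7.
Divisors of 70: 1, 2, 5, 7, 10, 14, 35, 70.
Compute 14^d (mod 71) for the divisors d until we hit 1:
14^1 ≡ 14 (mod 71)
14^2 ≡ 54 (mod 71)
14^5 ≡ 70 (mod 71)
14^7 ≡ 17 (mod 71)
14^10 ≡ 1 (mod 71) ✓
Hence ord(14) = 10.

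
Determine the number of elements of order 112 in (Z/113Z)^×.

48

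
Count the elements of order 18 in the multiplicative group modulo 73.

6

φ(73) = 73 − 1 = 72 = 2^3 · 3^2.
(Z/73Z)^× is cyclic (|G| = 72); a cyclic group of order m has exactly φ(d) elements of each order d | m, and none otherwise.
18 = 2 · 3^2 divides 72, and φ(18) = 6.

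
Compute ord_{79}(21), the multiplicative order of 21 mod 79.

The order of 21 must divide φ(79) = 79 − 1 = 78 = 2 · 3 · 13.
Divisors of 78: 1, 2, 3, 6, 13, 26, 39, 78.
Test each divisor d:
21^1 ≡ 21 (mod 79)
21^2 ≡ 46 (mod 79)
21^3 ≡ 18 (mod 79)
21^6 ≡ 8 (mod 79)
21^13 ≡ 1 (mod 79) ✓
The smallest such exponent is 13, so the order of 21 is 13.

13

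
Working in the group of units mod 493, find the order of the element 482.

112

By Lagrange's theorem, ord_493(482) divides φ(493) = φ(17·29) = (17−1)·(29−1) = 16·28 = 448 = 2^6 · 7.
Divisors of 448: 1, 2, 4, 7, 8, 14, 16, 28, 32, 56, 64, 112, 224, 448.
Compute 482^d (mod 493) for the divisors d until we hit 1:
482^1 ≡ 482
482^2 ≡ 121
482^4 ≡ 344
482^7 ≡ 133
482^8 ≡ 16
482^14 ≡ 434
482^16 ≡ 256
482^28 ≡ 30
482^32 ≡ 460
482^56 ≡ 407
482^64 ≡ 103
482^112 ≡ 1
Therefore the multiplicative order of 482 modulo 493 is 112.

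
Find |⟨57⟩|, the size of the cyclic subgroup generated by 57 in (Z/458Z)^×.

19

Since 57 ∈ (Z/458Z)^×, its order divides φ(458) = φ(2)·φ(229) = 1·228 = 228 = 2^2 · 3 · 19.
Divisors of 228: 1, 2, 3, 4, 6, 12, 19, 38, 57, 76, 114, 228.
Evaluate successive powers at the divisors of 228:
57^1 ≡ 57 (mod 458)
57^2 ≡ 43 (mod 458)
57^3 ≡ 161 (mod 458)
57^4 ≡ 17 (mod 458)
57^6 ≡ 273 (mod 458)
57^12 ≡ 333 (mod 458)
57^19 ≡ 1 (mod 458) ✓
So ord_458(57) = 19.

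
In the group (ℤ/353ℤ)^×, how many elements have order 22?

10

φ(353) = 353 − 1 = 352 = 2^5 · 11.
Since (Z/353Z)^× is cyclic of order 352, the number of elements of order d is φ(d) when d | 352 and 0 otherwise.
22 = 2 · 11 divides 352, and φ(22) = 10.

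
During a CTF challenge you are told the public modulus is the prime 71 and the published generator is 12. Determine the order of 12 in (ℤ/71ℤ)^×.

35

By Lagrange's theorem, ord_71(12) divides φ(71) = 71 − 1 = 70 = 2 · 5 · 7.
Divisors of 70: 1, 2, 5, 7, 10, 14, 35, 70.
Evaluate successive powers at the divisors of 70:
12^1 ≡ 12
12^2 ≡ 2
12^5 ≡ 48
12^7 ≡ 25
12^10 ≡ 32
12^14 ≡ 57
12^35 ≡ 1
Hence ord(12) = 35.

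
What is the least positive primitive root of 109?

6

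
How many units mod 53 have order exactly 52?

φ(53) = 53 − 1 = 52 = 2^2 · 13.
In a cyclic group of order 52, there are φ(d) elements of order d for each divisor d of 52, and zero for non-divisors.
52 = 2^2 · 13 divides 52, and φ(52) = 24.

24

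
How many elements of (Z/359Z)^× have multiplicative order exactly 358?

178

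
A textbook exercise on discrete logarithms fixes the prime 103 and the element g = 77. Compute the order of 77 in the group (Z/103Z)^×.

102

ord(77) | φ(103) = 103 − 1 = 102 = 2 · 3 · 17.
Divisors of 102: 1, 2, 3, 6, 17, 34, 51, 102.
Compute 77^d (mod 103) for the divisors d until we hit 1:
77^1 ≡ 77
77^2 ≡ 58
77^3 ≡ 37
77^6 ≡ 30
77^17 ≡ 47
77^34 ≡ 46
77^51 ≡ 102
77^102 ≡ 1
The smallest such exponent is 102, so the order of 77 is 102.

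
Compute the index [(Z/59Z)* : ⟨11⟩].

The order of 11 must divide φ(59) = 59 − 1 = 58 = 2 · 29.
Divisors of 58: 1, 2, 29, 58.
Compute 11^d (mod 59) for the divisors d until we hit 1:
11^1 ≡ 11 (mod 59)
11^2 ≡ 3 (mod 59)
11^29 ≡ 58 (mod 59)
11^58 ≡ 1 (mod 59) ✓
The order of 11 is 58, so the subgroup it generates has 58 elements.
The index is φ(59) / ord(11) = 58 / 58 = 1.

1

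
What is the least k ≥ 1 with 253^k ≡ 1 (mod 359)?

The order of 253 must divide φ(359) = 359 − 1 = 358 = 2 · 179.
Divisors of 358: 1, 2, 179, 358.
Compute 253^d (mod 359) for the divisors d until we hit 1:
253^1 ≡ 253 (mod 359)
253^2 ≡ 107 (mod 359)
253^179 ≡ 1 (mod 359) ✓
Hence ord(253) = 179.

179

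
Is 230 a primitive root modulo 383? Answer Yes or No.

Yes

φ(383) = 383 − 1 = 382 = 2 · 191.
Test 230^(382/q) mod 383 for each prime factor q of 382:
230^191 ≡ 382 (mod 383)  [q = 2: ≢ 1 ✓]
230^2 ≡ 46 (mod 383)  [q = 191: ≢ 1 ✓]
None equal 1, so ord_383(230) = 382: 230 is a primitive root.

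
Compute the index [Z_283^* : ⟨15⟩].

6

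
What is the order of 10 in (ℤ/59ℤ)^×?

58

Since 10 ∈ (Z/59Z)^×, its order divides φ(59) = 59 − 1 = 58 = 2 · 29.
Divisors of 58: 1, 2, 29, 58.
Compute 10^d (mod 59) for the divisors d until we hit 1:
10^1 ≡ 10 (mod 59)
10^2 ≡ 41 (mod 59)
10^29 ≡ 58 (mod 59)
10^58 ≡ 1 (mod 59) ✓
Therefore the multiplicative order of 10 modulo 59 is 58.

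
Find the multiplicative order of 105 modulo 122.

Since 105 ∈ (Z/122Z)^×, its order divides φ(122) = φ(2)·φ(61) = 1·60 = 60 = 2^2 · 3 · 5.
Divisors of 60: 1, 2, 3, 4, 5, 6, 10, 12, 15, 20, 30, 60.
Compute 105^d (mod 122) for the divisors d until we hit 1:
105^1 ≡ 105 (mod 122)
105^2 ≡ 45 (mod 122)
105^3 ≡ 89 (mod 122)
105^4 ≡ 73 (mod 122)
105^5 ≡ 101 (mod 122)
105^6 ≡ 113 (mod 122)
105^10 ≡ 75 (mod 122)
105^12 ≡ 81 (mod 122)
105^15 ≡ 11 (mod 122)
105^20 ≡ 13 (mod 122)
105^30 ≡ 121 (mod 122)
105^60 ≡ 1 (mod 122) ✓
So ord_122(105) = 60.

60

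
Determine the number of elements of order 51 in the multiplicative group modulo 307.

32

φ(307) = 307 − 1 = 306 = 2 · 3^2 · 17.
Since (Z/307Z)^× is cyclic of order 306, the number of elements of order d is φ(d) when d | 306 and 0 otherwise.
51 = 3 · 17 divides 306, and φ(51) = 32.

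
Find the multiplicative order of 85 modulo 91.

12

ord(85) | φ(91) = φ(7·13) = (7−1)·(13−1) = 6·12 = 72 = 2^3 · 3^2.
Divisors of 72: 1, 2, 3, 4, 6, 8, 9, 12, 18, 24, 36, 72.
Check 85^d mod 91 for each divisor in increasing order:
85^1 ≡ 85
85^2 ≡ 36
85^3 ≡ 57
85^4 ≡ 22
85^6 ≡ 64
85^8 ≡ 29
85^9 ≡ 8
85^12 ≡ 1
Hence ord(85) = 12.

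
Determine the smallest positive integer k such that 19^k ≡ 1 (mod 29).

The order of 19 must divide φ(29) = 29 − 1 = 28 = 2^2 · 7.
Divisors of 28: 1, 2, 4, 7, 14, 28.
Compute 19^d (mod 29) for the divisors d until we hit 1:
19^1 ≡ 19 (mod 29)
19^2 ≡ 13 (mod 29)
19^4 ≡ 24 (mod 29)
19^7 ≡ 12 (mod 29)
19^14 ≡ 28 (mod 29)
19^28 ≡ 1 (mod 29) ✓
So ord_29(19) = 28.

28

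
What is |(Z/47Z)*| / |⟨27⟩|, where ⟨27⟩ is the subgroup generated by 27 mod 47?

2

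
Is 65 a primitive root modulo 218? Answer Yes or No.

Yes

φ(218) = φ(2)·φ(109) = 1·108 = 108 = 2^2 · 3^3.
An element g generates (Z/218Z)^× iff g^(108/q) ≢ 1 (mod 218) for each prime q ∈ {2, 3}.
65^54 ≡ 217 (mod 218)  [q = 2: ≢ 1 ✓]
65^36 ≡ 45 (mod 218)  [q = 3: ≢ 1 ✓]
None equal 1, so ord_218(65) = 108: 65 is a primitive root.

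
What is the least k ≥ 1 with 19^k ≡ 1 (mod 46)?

The order of 19 must divide φ(46) = φ(2)·φ(23) = 1·22 = 22 = 2 · 11.
Divisors of 22: 1, 2, 11, 22.
Evaluate successive powers at the divisors of 22:
19^1 ≡ 19 (mod 46)
19^2 ≡ 39 (mod 46)
19^11 ≡ 45 (mod 46)
19^22 ≡ 1 (mod 46) ✓
So ord_46(19) = 22.

22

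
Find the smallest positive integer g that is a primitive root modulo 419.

2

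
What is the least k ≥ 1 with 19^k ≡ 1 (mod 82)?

40

The order of 19 must divide φ(82) = φ(2)·φ(41) = 1·40 = 40 = 2^3 · 5.
Divisors of 40: 1, 2, 4, 5, 8, 10, 20, 40.
Evaluate successive powers at the divisors of 40:
19^1 ≡ 19
19^2 ≡ 33
19^4 ≡ 23
19^5 ≡ 27
19^8 ≡ 37
19^10 ≡ 73
19^20 ≡ 81
19^40 ≡ 1
So ord_82(19) = 40.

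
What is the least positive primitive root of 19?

φ(19) = 19 − 1 = 18 = 2 · 3^2.
g is a primitive root iff g^(18/q) ≢ 1 (mod 19) for each prime q ∈ {2, 3}.
g = 2: 2^9 ≡ 18; 2^6 ≡ 7 — none is 1, so 2 is a primitive root.
So 2 is the smallest generator of (Z/19Z)^×.

2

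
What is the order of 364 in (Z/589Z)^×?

90

The order of 364 must divide φ(589) = φ(19·31) = (19−1)·(31−1) = 18·30 = 540 = 2^2 · 3^3 · 5.
Divisors of 540: 1, 2, 3, 4, 5, 6, 9, 10, 12, 15, 18, 20, 27, 30, 36, 45, 54, 60, 90, 108, 135, 180, 270, 540.
Test each divisor d:
364^1 ≡ 364 (mod 589)
364^2 ≡ 560 (mod 589)
364^3 ≡ 46 (mod 589)
364^4 ≡ 252 (mod 589)
364^5 ≡ 433 (mod 589)
364^6 ≡ 349 (mod 589)
364^9 ≡ 151 (mod 589)
364^10 ≡ 187 (mod 589)
364^12 ≡ 467 (mod 589)
364^15 ≡ 278 (mod 589)
364^18 ≡ 419 (mod 589)
364^20 ≡ 218 (mod 589)
364^27 ≡ 246 (mod 589)
364^30 ≡ 125 (mod 589)
364^36 ≡ 39 (mod 589)
364^45 ≡ 588 (mod 589)
364^54 ≡ 438 (mod 589)
364^60 ≡ 311 (mod 589)
364^90 ≡ 1 (mod 589) ✓
The smallest such exponent is 90, so the order of 364 is 90.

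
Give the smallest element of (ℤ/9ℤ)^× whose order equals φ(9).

2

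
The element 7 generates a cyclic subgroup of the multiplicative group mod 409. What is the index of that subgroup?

17

ord(7) | φ(409) = 409 − 1 = 408 = 2^3 · 3 · 17.
Divisors of 408: 1, 2, 3, 4, 6, 8, 12, 17, 24, 34, 51, 68, 102, 136, 204, 408.
Evaluate successive powers at the divisors of 408:
7^1 ≡ 7
7^2 ≡ 49
7^3 ≡ 343
7^4 ≡ 356
7^6 ≡ 266
7^8 ≡ 355
7^12 ≡ 408
7^17 ≡ 371
7^24 ≡ 1
So ord_409(7) = 24, hence |⟨7⟩| = 24.
Index = |(Z/409Z)^×| / |⟨7⟩| = 408 / 24 = 17.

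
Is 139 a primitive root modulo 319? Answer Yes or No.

No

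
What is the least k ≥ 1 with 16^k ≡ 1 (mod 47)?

23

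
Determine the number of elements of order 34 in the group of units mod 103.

16

φ(103) = 103 − 1 = 102 = 2 · 3 · 17.
(Z/103Z)^× is cyclic (|G| = 102); a cyclic group of order m has exactly φ(d) elements of each order d | m, and none otherwise.
34 = 2 · 17 divides 102, and φ(34) = 16.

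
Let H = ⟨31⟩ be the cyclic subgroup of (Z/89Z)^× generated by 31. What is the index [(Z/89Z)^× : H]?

1

ord(31) | φ(89) = 89 − 1 = 88 = 2^3 · 11.
Divisors of 88: 1, 2, 4, 8, 11, 22, 44, 88.
Compute 31^d (mod 89) for the divisors d until we hit 1:
31^1 ≡ 31 (mod 89)
31^2 ≡ 71 (mod 89)
31^4 ≡ 57 (mod 89)
31^8 ≡ 45 (mod 89)
31^11 ≡ 77 (mod 89)
31^22 ≡ 55 (mod 89)
31^44 ≡ 88 (mod 89)
31^88 ≡ 1 (mod 89) ✓
Thus |⟨31⟩| = ord(31) = 88.
The index is φ(89) / ord(31) = 88 / 88 = 1.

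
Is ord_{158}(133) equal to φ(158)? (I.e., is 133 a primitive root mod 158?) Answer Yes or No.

Yes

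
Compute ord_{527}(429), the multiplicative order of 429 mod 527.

12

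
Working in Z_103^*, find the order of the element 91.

51

By Lagrange's theorem, ord_103(91) divides φ(103) = 103 − 1 = 102 = 2 · 3 · 17.
Divisors of 102: 1, 2, 3, 6, 17, 34, 51, 102.
Test each divisor d:
91^1 ≡ 91
91^2 ≡ 41
91^3 ≡ 23
91^6 ≡ 14
91^17 ≡ 46
91^34 ≡ 56
91^51 ≡ 1
The smallest such exponent is 51, so the order of 91 is 51.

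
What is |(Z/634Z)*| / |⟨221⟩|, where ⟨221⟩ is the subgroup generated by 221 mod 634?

4

The order of 221 must divide φ(634) = φ(2)·φ(317) = 1·316 = 316 = 2^2 · 79.
Divisors of 316: 1, 2, 4, 79, 158, 316.
Test each divisor d:
221^1 ≡ 221
221^2 ≡ 23
221^4 ≡ 529
221^79 ≡ 1
So ord_634(221) = 79, hence |⟨221⟩| = 79.
The index is φ(634) / ord(221) = 316 / 79 = 4.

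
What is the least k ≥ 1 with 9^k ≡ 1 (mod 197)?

98

By Lagrange's theorem, ord_197(9) divides φ(197) = 197 − 1 = 196 = 2^2 · 7^2.
Divisors of 196: 1, 2, 4, 7, 14, 28, 49, 98, 196.
Evaluate successive powers at the divisors of 196:
9^1 ≡ 9
9^2 ≡ 81
9^4 ≡ 60
9^7 ≡ 6
9^14 ≡ 36
9^28 ≡ 114
9^49 ≡ 196
9^98 ≡ 1
The smallest such exponent is 98, so the order of 9 is 98.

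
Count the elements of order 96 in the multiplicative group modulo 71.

φ(71) = 71 − 1 = 70 = 2 · 5 · 7.
(Z/71Z)^× is cyclic (|G| = 70); a cyclic group of order m has exactly φ(d) elements of each order d | m, and none otherwise.
96 does not divide 70, so no element of (Z/71Z)^× has order 96.

0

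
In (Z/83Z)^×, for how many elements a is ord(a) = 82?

40

φ(83) = 83 − 1 = 82 = 2 · 41.
Since (Z/83Z)^× is cyclic of order 82, the number of elements of order d is φ(d) when d | 82 and 0 otherwise.
82 = 2 · 41 divides 82, and φ(82) = 40.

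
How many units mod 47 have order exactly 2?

1

φ(47) = 47 − 1 = 46 = 2 · 23.
(Z/47Z)^× is cyclic (|G| = 46); a cyclic group of order m has exactly φ(d) elements of each order d | m, and none otherwise.
2 | 46, and φ(2) = 2 − 1 = 1.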